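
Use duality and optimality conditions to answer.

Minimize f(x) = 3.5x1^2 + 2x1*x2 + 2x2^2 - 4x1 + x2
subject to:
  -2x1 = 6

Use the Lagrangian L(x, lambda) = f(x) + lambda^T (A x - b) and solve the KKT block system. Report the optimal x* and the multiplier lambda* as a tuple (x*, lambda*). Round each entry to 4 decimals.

Form the Lagrangian:
  L(x, lambda) = (1/2) x^T Q x + c^T x + lambda^T (A x - b)
Stationarity (grad_x L = 0): Q x + c + A^T lambda = 0.
Primal feasibility: A x = b.

This gives the KKT block system:
  [ Q   A^T ] [ x     ]   [-c ]
  [ A    0  ] [ lambda ] = [ b ]

Solving the linear system:
  x*      = (-3, 1.25)
  lambda* = (-11.25)
  f(x*)   = 40.375

x* = (-3, 1.25), lambda* = (-11.25)


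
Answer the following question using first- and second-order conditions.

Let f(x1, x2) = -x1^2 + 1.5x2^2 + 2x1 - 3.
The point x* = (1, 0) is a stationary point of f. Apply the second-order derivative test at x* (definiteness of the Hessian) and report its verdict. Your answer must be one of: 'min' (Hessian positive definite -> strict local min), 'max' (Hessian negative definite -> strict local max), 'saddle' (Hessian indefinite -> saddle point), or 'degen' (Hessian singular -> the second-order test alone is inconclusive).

Compute the Hessian H = grad^2 f:
  H = [[-2, 0], [0, 3]]
Verify stationarity: grad f(x*) = H x* + g = (0, 0).
Eigenvalues of H: -2, 3.
Eigenvalues have mixed signs, so H is indefinite -> x* is a saddle point.

saddle


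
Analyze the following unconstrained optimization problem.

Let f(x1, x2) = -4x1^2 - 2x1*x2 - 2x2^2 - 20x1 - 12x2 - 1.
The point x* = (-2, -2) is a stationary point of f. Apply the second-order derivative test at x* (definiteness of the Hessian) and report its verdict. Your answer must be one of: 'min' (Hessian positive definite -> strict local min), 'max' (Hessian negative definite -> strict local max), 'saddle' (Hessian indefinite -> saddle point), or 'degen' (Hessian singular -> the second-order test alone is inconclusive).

Compute the Hessian H = grad^2 f:
  H = [[-8, -2], [-2, -4]]
Verify stationarity: grad f(x*) = H x* + g = (0, 0).
Eigenvalues of H: -8.8284, -3.1716.
Both eigenvalues < 0, so H is negative definite -> x* is a strict local max.

max


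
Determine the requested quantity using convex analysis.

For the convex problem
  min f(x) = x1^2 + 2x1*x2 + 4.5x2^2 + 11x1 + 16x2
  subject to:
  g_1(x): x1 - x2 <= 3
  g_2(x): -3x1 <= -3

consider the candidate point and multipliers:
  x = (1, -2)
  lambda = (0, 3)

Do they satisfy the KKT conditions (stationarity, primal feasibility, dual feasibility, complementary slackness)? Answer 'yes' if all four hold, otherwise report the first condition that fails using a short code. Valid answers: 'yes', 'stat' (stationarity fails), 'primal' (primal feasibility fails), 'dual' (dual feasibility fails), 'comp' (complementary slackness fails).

Gradient of f: grad f(x) = Q x + c = (9, 0)
Constraint values g_i(x) = a_i^T x - b_i:
  g_1((1, -2)) = 0
  g_2((1, -2)) = 0
Stationarity residual: grad f(x) + sum_i lambda_i a_i = (0, 0)
  -> stationarity OK
Primal feasibility (all g_i <= 0): OK
Dual feasibility (all lambda_i >= 0): OK
Complementary slackness (lambda_i * g_i(x) = 0 for all i): OK

Verdict: yes, KKT holds.

yes


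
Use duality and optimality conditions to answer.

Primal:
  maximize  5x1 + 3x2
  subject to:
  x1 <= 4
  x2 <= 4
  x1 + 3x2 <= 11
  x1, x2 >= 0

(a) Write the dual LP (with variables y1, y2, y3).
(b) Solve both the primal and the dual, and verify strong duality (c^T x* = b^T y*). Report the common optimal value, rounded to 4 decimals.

The standard primal-dual pair for 'max c^T x s.t. A x <= b, x >= 0' is:
  Dual:  min b^T y  s.t.  A^T y >= c,  y >= 0.

So the dual LP is:
  minimize  4y1 + 4y2 + 11y3
  subject to:
    y1 + y3 >= 5
    y2 + 3y3 >= 3
    y1, y2, y3 >= 0

Solving the primal: x* = (4, 2.3333).
  primal value c^T x* = 27.
Solving the dual: y* = (4, 0, 1).
  dual value b^T y* = 27.
Strong duality: c^T x* = b^T y*. Confirmed.

27


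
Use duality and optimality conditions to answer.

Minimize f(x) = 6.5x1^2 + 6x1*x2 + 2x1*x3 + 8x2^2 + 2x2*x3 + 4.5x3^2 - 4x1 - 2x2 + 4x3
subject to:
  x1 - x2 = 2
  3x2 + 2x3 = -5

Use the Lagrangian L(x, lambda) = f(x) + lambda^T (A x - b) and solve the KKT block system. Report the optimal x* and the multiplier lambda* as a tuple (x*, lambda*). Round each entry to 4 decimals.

Form the Lagrangian:
  L(x, lambda) = (1/2) x^T Q x + c^T x + lambda^T (A x - b)
Stationarity (grad_x L = 0): Q x + c + A^T lambda = 0.
Primal feasibility: A x = b.

This gives the KKT block system:
  [ Q   A^T ] [ x     ]   [-c ]
  [ A    0  ] [ lambda ] = [ b ]

Solving the linear system:
  x*      = (1.1117, -0.8883, -1.1675)
  lambda* = (-2.7868, 3.0305)
  f(x*)   = 6.6929

x* = (1.1117, -0.8883, -1.1675), lambda* = (-2.7868, 3.0305)


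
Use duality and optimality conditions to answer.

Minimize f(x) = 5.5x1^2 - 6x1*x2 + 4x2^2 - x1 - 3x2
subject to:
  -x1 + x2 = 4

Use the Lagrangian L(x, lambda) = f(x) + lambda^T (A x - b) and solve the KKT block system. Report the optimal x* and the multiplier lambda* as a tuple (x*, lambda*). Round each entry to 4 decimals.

Form the Lagrangian:
  L(x, lambda) = (1/2) x^T Q x + c^T x + lambda^T (A x - b)
Stationarity (grad_x L = 0): Q x + c + A^T lambda = 0.
Primal feasibility: A x = b.

This gives the KKT block system:
  [ Q   A^T ] [ x     ]   [-c ]
  [ A    0  ] [ lambda ] = [ b ]

Solving the linear system:
  x*      = (-0.5714, 3.4286)
  lambda* = (-27.8571)
  f(x*)   = 50.8571

x* = (-0.5714, 3.4286), lambda* = (-27.8571)


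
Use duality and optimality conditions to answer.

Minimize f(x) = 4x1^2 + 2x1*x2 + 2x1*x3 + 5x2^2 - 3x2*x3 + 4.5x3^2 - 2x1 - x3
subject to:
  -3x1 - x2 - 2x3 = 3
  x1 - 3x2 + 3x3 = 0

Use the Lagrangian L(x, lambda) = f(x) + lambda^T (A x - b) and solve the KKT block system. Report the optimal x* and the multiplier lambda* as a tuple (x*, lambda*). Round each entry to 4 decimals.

Form the Lagrangian:
  L(x, lambda) = (1/2) x^T Q x + c^T x + lambda^T (A x - b)
Stationarity (grad_x L = 0): Q x + c + A^T lambda = 0.
Primal feasibility: A x = b.

This gives the KKT block system:
  [ Q   A^T ] [ x     ]   [-c ]
  [ A    0  ] [ lambda ] = [ b ]

Solving the linear system:
  x*      = (-0.5815, -0.5477, -0.3539)
  lambda* = (-3.0944, -0.828)
  f(x*)   = 5.4001

x* = (-0.5815, -0.5477, -0.3539), lambda* = (-3.0944, -0.828)


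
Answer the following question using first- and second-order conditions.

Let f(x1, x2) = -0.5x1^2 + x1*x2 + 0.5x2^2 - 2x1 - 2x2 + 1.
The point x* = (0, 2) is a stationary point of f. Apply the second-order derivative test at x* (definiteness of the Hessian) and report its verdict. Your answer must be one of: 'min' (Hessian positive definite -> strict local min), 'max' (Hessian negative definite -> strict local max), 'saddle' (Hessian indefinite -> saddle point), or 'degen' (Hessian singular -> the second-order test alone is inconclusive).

Compute the Hessian H = grad^2 f:
  H = [[-1, 1], [1, 1]]
Verify stationarity: grad f(x*) = H x* + g = (0, 0).
Eigenvalues of H: -1.4142, 1.4142.
Eigenvalues have mixed signs, so H is indefinite -> x* is a saddle point.

saddle


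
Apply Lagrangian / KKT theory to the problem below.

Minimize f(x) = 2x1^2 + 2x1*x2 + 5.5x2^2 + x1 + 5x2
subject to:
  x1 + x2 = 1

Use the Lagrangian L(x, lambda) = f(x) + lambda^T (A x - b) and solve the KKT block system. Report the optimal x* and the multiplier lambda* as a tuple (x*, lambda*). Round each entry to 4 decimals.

Form the Lagrangian:
  L(x, lambda) = (1/2) x^T Q x + c^T x + lambda^T (A x - b)
Stationarity (grad_x L = 0): Q x + c + A^T lambda = 0.
Primal feasibility: A x = b.

This gives the KKT block system:
  [ Q   A^T ] [ x     ]   [-c ]
  [ A    0  ] [ lambda ] = [ b ]

Solving the linear system:
  x*      = (1.1818, -0.1818)
  lambda* = (-5.3636)
  f(x*)   = 2.8182

x* = (1.1818, -0.1818), lambda* = (-5.3636)


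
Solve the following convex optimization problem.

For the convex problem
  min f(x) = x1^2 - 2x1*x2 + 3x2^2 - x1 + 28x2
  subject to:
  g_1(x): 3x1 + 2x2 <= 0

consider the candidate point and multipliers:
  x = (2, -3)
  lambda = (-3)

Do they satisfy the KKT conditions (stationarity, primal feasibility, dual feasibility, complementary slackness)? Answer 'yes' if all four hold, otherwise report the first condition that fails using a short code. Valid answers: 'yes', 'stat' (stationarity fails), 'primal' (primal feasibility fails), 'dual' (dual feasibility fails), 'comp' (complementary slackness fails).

Gradient of f: grad f(x) = Q x + c = (9, 6)
Constraint values g_i(x) = a_i^T x - b_i:
  g_1((2, -3)) = 0
Stationarity residual: grad f(x) + sum_i lambda_i a_i = (0, 0)
  -> stationarity OK
Primal feasibility (all g_i <= 0): OK
Dual feasibility (all lambda_i >= 0): FAILS
Complementary slackness (lambda_i * g_i(x) = 0 for all i): OK

Verdict: the first failing condition is dual_feasibility -> dual.

dual


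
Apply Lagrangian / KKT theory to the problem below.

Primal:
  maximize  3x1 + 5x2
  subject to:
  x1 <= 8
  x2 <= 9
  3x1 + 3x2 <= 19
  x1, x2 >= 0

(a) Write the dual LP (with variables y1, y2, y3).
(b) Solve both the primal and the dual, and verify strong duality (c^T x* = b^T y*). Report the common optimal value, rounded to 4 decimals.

The standard primal-dual pair for 'max c^T x s.t. A x <= b, x >= 0' is:
  Dual:  min b^T y  s.t.  A^T y >= c,  y >= 0.

So the dual LP is:
  minimize  8y1 + 9y2 + 19y3
  subject to:
    y1 + 3y3 >= 3
    y2 + 3y3 >= 5
    y1, y2, y3 >= 0

Solving the primal: x* = (0, 6.3333).
  primal value c^T x* = 31.6667.
Solving the dual: y* = (0, 0, 1.6667).
  dual value b^T y* = 31.6667.
Strong duality: c^T x* = b^T y*. Confirmed.

31.6667


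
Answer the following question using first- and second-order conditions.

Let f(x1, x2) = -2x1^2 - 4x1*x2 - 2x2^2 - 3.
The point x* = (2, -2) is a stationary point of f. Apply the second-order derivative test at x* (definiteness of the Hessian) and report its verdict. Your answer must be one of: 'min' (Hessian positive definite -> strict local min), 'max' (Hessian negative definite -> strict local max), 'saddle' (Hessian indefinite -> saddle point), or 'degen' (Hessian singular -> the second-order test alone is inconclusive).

Compute the Hessian H = grad^2 f:
  H = [[-4, -4], [-4, -4]]
Verify stationarity: grad f(x*) = H x* + g = (0, 0).
Eigenvalues of H: -8, 0.
H has a zero eigenvalue (singular; negative semidefinite but not definite), so H is neither positive definite, negative definite, nor indefinite. The second-order test alone is inconclusive -> degen.
(Indeed, f is constant along the null direction of H through x*, so x* is not a strict local extremum.)

degen


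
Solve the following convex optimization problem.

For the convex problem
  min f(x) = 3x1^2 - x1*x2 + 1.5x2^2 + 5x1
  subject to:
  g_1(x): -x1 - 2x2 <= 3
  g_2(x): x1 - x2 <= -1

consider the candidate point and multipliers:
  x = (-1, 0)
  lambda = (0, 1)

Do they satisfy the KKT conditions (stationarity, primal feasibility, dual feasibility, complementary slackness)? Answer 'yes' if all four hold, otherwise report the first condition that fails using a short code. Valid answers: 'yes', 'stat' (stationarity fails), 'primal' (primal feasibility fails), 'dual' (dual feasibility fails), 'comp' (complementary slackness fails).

Gradient of f: grad f(x) = Q x + c = (-1, 1)
Constraint values g_i(x) = a_i^T x - b_i:
  g_1((-1, 0)) = -2
  g_2((-1, 0)) = 0
Stationarity residual: grad f(x) + sum_i lambda_i a_i = (0, 0)
  -> stationarity OK
Primal feasibility (all g_i <= 0): OK
Dual feasibility (all lambda_i >= 0): OK
Complementary slackness (lambda_i * g_i(x) = 0 for all i): OK

Verdict: yes, KKT holds.

yes


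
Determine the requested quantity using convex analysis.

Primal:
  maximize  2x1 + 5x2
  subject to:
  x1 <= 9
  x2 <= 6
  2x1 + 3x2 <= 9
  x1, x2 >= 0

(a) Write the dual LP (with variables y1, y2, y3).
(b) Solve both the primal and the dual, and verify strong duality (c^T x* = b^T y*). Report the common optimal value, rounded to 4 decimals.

The standard primal-dual pair for 'max c^T x s.t. A x <= b, x >= 0' is:
  Dual:  min b^T y  s.t.  A^T y >= c,  y >= 0.

So the dual LP is:
  minimize  9y1 + 6y2 + 9y3
  subject to:
    y1 + 2y3 >= 2
    y2 + 3y3 >= 5
    y1, y2, y3 >= 0

Solving the primal: x* = (0, 3).
  primal value c^T x* = 15.
Solving the dual: y* = (0, 0, 1.6667).
  dual value b^T y* = 15.
Strong duality: c^T x* = b^T y*. Confirmed.

15


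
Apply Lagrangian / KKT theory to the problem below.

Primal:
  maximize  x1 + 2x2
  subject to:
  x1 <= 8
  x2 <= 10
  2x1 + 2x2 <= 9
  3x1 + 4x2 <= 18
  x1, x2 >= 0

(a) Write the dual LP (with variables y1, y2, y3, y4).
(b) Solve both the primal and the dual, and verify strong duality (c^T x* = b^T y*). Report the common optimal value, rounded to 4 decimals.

The standard primal-dual pair for 'max c^T x s.t. A x <= b, x >= 0' is:
  Dual:  min b^T y  s.t.  A^T y >= c,  y >= 0.

So the dual LP is:
  minimize  8y1 + 10y2 + 9y3 + 18y4
  subject to:
    y1 + 2y3 + 3y4 >= 1
    y2 + 2y3 + 4y4 >= 2
    y1, y2, y3, y4 >= 0

Solving the primal: x* = (0, 4.5).
  primal value c^T x* = 9.
Solving the dual: y* = (0, 0, 0, 0.5).
  dual value b^T y* = 9.
Strong duality: c^T x* = b^T y*. Confirmed.

9


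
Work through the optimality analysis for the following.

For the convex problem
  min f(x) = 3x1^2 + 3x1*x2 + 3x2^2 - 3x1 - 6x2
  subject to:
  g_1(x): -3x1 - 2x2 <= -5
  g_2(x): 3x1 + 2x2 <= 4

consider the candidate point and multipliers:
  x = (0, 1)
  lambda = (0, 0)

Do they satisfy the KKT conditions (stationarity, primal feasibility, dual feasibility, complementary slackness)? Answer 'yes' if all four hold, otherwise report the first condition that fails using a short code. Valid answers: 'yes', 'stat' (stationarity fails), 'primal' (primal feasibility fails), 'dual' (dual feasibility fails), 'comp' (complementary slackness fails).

Gradient of f: grad f(x) = Q x + c = (0, 0)
Constraint values g_i(x) = a_i^T x - b_i:
  g_1((0, 1)) = 3
  g_2((0, 1)) = -2
Stationarity residual: grad f(x) + sum_i lambda_i a_i = (0, 0)
  -> stationarity OK
Primal feasibility (all g_i <= 0): FAILS
Dual feasibility (all lambda_i >= 0): OK
Complementary slackness (lambda_i * g_i(x) = 0 for all i): OK

Verdict: the first failing condition is primal_feasibility -> primal.

primal


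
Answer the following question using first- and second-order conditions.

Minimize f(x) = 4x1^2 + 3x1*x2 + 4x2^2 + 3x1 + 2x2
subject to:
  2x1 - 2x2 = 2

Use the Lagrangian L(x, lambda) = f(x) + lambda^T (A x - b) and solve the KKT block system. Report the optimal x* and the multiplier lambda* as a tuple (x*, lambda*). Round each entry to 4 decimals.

Form the Lagrangian:
  L(x, lambda) = (1/2) x^T Q x + c^T x + lambda^T (A x - b)
Stationarity (grad_x L = 0): Q x + c + A^T lambda = 0.
Primal feasibility: A x = b.

This gives the KKT block system:
  [ Q   A^T ] [ x     ]   [-c ]
  [ A    0  ] [ lambda ] = [ b ]

Solving the linear system:
  x*      = (0.2727, -0.7273)
  lambda* = (-1.5)
  f(x*)   = 1.1818

x* = (0.2727, -0.7273), lambda* = (-1.5)


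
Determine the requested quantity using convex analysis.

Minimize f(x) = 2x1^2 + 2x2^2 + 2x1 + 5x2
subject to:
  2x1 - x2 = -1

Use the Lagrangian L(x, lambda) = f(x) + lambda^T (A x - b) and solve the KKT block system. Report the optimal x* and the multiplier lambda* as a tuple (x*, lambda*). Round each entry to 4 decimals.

Form the Lagrangian:
  L(x, lambda) = (1/2) x^T Q x + c^T x + lambda^T (A x - b)
Stationarity (grad_x L = 0): Q x + c + A^T lambda = 0.
Primal feasibility: A x = b.

This gives the KKT block system:
  [ Q   A^T ] [ x     ]   [-c ]
  [ A    0  ] [ lambda ] = [ b ]

Solving the linear system:
  x*      = (-1, -1)
  lambda* = (1)
  f(x*)   = -3

x* = (-1, -1), lambda* = (1)


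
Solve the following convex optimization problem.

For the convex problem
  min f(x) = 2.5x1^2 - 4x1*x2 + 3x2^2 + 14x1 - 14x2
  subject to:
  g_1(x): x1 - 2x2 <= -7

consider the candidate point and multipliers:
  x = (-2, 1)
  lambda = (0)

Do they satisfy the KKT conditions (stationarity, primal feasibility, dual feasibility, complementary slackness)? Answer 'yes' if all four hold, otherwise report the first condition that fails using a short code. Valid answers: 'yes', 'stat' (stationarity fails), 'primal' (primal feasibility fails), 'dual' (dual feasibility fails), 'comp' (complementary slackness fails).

Gradient of f: grad f(x) = Q x + c = (0, 0)
Constraint values g_i(x) = a_i^T x - b_i:
  g_1((-2, 1)) = 3
Stationarity residual: grad f(x) + sum_i lambda_i a_i = (0, 0)
  -> stationarity OK
Primal feasibility (all g_i <= 0): FAILS
Dual feasibility (all lambda_i >= 0): OK
Complementary slackness (lambda_i * g_i(x) = 0 for all i): OK

Verdict: the first failing condition is primal_feasibility -> primal.

primal


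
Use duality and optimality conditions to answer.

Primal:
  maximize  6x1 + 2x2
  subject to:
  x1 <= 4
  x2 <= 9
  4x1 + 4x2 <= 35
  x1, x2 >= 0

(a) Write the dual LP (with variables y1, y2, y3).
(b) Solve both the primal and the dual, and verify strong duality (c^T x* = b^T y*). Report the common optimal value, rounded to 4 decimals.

The standard primal-dual pair for 'max c^T x s.t. A x <= b, x >= 0' is:
  Dual:  min b^T y  s.t.  A^T y >= c,  y >= 0.

So the dual LP is:
  minimize  4y1 + 9y2 + 35y3
  subject to:
    y1 + 4y3 >= 6
    y2 + 4y3 >= 2
    y1, y2, y3 >= 0

Solving the primal: x* = (4, 4.75).
  primal value c^T x* = 33.5.
Solving the dual: y* = (4, 0, 0.5).
  dual value b^T y* = 33.5.
Strong duality: c^T x* = b^T y*. Confirmed.

33.5


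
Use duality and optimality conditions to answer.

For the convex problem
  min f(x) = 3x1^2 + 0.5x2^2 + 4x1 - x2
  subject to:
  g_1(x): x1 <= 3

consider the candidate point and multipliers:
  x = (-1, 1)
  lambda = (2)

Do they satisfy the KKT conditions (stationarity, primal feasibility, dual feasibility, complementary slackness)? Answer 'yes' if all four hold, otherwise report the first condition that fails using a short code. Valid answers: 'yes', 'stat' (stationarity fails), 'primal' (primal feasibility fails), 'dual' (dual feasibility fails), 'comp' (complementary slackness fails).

Gradient of f: grad f(x) = Q x + c = (-2, 0)
Constraint values g_i(x) = a_i^T x - b_i:
  g_1((-1, 1)) = -4
Stationarity residual: grad f(x) + sum_i lambda_i a_i = (0, 0)
  -> stationarity OK
Primal feasibility (all g_i <= 0): OK
Dual feasibility (all lambda_i >= 0): OK
Complementary slackness (lambda_i * g_i(x) = 0 for all i): FAILS

Verdict: the first failing condition is complementary_slackness -> comp.

comp


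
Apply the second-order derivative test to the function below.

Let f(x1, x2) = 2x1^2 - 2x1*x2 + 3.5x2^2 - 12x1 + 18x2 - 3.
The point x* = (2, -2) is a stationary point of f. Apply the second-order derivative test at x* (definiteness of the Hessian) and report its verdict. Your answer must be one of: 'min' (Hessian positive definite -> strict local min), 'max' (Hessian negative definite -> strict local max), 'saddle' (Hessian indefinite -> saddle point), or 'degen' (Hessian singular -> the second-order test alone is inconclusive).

Compute the Hessian H = grad^2 f:
  H = [[4, -2], [-2, 7]]
Verify stationarity: grad f(x*) = H x* + g = (0, 0).
Eigenvalues of H: 3, 8.
Both eigenvalues > 0, so H is positive definite -> x* is a strict local min.

min


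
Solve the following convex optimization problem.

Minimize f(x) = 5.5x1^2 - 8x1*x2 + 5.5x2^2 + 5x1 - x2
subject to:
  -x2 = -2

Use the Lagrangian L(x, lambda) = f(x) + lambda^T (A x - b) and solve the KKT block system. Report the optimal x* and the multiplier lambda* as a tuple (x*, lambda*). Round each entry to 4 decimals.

Form the Lagrangian:
  L(x, lambda) = (1/2) x^T Q x + c^T x + lambda^T (A x - b)
Stationarity (grad_x L = 0): Q x + c + A^T lambda = 0.
Primal feasibility: A x = b.

This gives the KKT block system:
  [ Q   A^T ] [ x     ]   [-c ]
  [ A    0  ] [ lambda ] = [ b ]

Solving the linear system:
  x*      = (1, 2)
  lambda* = (13)
  f(x*)   = 14.5

x* = (1, 2), lambda* = (13)


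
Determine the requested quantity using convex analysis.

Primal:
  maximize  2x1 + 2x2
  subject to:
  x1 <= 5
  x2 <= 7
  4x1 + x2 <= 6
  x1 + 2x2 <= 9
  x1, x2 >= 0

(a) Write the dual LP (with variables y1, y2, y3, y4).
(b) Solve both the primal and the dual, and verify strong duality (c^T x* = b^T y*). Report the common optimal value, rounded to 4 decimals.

The standard primal-dual pair for 'max c^T x s.t. A x <= b, x >= 0' is:
  Dual:  min b^T y  s.t.  A^T y >= c,  y >= 0.

So the dual LP is:
  minimize  5y1 + 7y2 + 6y3 + 9y4
  subject to:
    y1 + 4y3 + y4 >= 2
    y2 + y3 + 2y4 >= 2
    y1, y2, y3, y4 >= 0

Solving the primal: x* = (0.4286, 4.2857).
  primal value c^T x* = 9.4286.
Solving the dual: y* = (0, 0, 0.2857, 0.8571).
  dual value b^T y* = 9.4286.
Strong duality: c^T x* = b^T y*. Confirmed.

9.4286


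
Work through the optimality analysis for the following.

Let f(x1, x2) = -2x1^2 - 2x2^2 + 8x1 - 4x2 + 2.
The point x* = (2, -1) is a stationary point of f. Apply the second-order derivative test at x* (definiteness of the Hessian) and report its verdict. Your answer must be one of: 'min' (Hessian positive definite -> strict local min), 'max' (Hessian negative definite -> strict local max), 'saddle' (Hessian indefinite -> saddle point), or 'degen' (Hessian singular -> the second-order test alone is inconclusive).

Compute the Hessian H = grad^2 f:
  H = [[-4, 0], [0, -4]]
Verify stationarity: grad f(x*) = H x* + g = (0, 0).
Eigenvalues of H: -4, -4.
Both eigenvalues < 0, so H is negative definite -> x* is a strict local max.

max


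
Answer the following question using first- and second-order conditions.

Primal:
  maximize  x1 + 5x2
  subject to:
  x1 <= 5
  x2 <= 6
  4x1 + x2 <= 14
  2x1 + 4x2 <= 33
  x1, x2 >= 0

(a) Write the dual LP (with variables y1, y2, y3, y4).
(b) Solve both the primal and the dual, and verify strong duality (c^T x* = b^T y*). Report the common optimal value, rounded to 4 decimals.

The standard primal-dual pair for 'max c^T x s.t. A x <= b, x >= 0' is:
  Dual:  min b^T y  s.t.  A^T y >= c,  y >= 0.

So the dual LP is:
  minimize  5y1 + 6y2 + 14y3 + 33y4
  subject to:
    y1 + 4y3 + 2y4 >= 1
    y2 + y3 + 4y4 >= 5
    y1, y2, y3, y4 >= 0

Solving the primal: x* = (2, 6).
  primal value c^T x* = 32.
Solving the dual: y* = (0, 4.75, 0.25, 0).
  dual value b^T y* = 32.
Strong duality: c^T x* = b^T y*. Confirmed.

32


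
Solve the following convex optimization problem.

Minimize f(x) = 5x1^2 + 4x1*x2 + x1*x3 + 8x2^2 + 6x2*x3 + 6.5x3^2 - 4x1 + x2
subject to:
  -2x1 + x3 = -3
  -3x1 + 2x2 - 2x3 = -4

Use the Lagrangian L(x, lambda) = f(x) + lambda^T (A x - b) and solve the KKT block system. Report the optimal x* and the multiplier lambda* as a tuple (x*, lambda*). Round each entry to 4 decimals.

Form the Lagrangian:
  L(x, lambda) = (1/2) x^T Q x + c^T x + lambda^T (A x - b)
Stationarity (grad_x L = 0): Q x + c + A^T lambda = 0.
Primal feasibility: A x = b.

This gives the KKT block system:
  [ Q   A^T ] [ x     ]   [-c ]
  [ A    0  ] [ lambda ] = [ b ]

Solving the linear system:
  x*      = (1.3489, -0.2787, -0.3021)
  lambda* = (4.1283, -0.0615)
  f(x*)   = 3.2323

x* = (1.3489, -0.2787, -0.3021), lambda* = (4.1283, -0.0615)


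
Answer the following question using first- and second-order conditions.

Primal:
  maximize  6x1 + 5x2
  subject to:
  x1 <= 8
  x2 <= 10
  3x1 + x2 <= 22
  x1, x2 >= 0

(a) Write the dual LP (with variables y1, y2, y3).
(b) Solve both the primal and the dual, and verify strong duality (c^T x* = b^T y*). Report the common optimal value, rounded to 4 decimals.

The standard primal-dual pair for 'max c^T x s.t. A x <= b, x >= 0' is:
  Dual:  min b^T y  s.t.  A^T y >= c,  y >= 0.

So the dual LP is:
  minimize  8y1 + 10y2 + 22y3
  subject to:
    y1 + 3y3 >= 6
    y2 + y3 >= 5
    y1, y2, y3 >= 0

Solving the primal: x* = (4, 10).
  primal value c^T x* = 74.
Solving the dual: y* = (0, 3, 2).
  dual value b^T y* = 74.
Strong duality: c^T x* = b^T y*. Confirmed.

74


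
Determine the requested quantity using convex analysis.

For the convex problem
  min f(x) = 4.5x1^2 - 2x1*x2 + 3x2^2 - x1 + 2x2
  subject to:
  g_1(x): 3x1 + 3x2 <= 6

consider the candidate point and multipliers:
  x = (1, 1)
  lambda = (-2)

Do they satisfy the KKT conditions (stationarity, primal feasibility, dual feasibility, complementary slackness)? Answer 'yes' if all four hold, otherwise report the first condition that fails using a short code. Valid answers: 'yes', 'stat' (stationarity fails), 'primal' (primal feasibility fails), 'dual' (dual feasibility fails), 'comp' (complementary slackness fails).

Gradient of f: grad f(x) = Q x + c = (6, 6)
Constraint values g_i(x) = a_i^T x - b_i:
  g_1((1, 1)) = 0
Stationarity residual: grad f(x) + sum_i lambda_i a_i = (0, 0)
  -> stationarity OK
Primal feasibility (all g_i <= 0): OK
Dual feasibility (all lambda_i >= 0): FAILS
Complementary slackness (lambda_i * g_i(x) = 0 for all i): OK

Verdict: the first failing condition is dual_feasibility -> dual.

dual


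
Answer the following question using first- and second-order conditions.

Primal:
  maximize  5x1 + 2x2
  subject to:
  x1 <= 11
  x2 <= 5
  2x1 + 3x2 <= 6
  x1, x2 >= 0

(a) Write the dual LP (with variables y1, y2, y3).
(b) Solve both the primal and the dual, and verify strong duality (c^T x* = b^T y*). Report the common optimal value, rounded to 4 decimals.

The standard primal-dual pair for 'max c^T x s.t. A x <= b, x >= 0' is:
  Dual:  min b^T y  s.t.  A^T y >= c,  y >= 0.

So the dual LP is:
  minimize  11y1 + 5y2 + 6y3
  subject to:
    y1 + 2y3 >= 5
    y2 + 3y3 >= 2
    y1, y2, y3 >= 0

Solving the primal: x* = (3, 0).
  primal value c^T x* = 15.
Solving the dual: y* = (0, 0, 2.5).
  dual value b^T y* = 15.
Strong duality: c^T x* = b^T y*. Confirmed.

15


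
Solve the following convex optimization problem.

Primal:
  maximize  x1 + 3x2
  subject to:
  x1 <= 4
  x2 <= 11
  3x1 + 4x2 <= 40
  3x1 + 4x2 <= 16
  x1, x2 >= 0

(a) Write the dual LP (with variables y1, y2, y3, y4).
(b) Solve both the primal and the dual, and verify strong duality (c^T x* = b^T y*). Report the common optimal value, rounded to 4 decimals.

The standard primal-dual pair for 'max c^T x s.t. A x <= b, x >= 0' is:
  Dual:  min b^T y  s.t.  A^T y >= c,  y >= 0.

So the dual LP is:
  minimize  4y1 + 11y2 + 40y3 + 16y4
  subject to:
    y1 + 3y3 + 3y4 >= 1
    y2 + 4y3 + 4y4 >= 3
    y1, y2, y3, y4 >= 0

Solving the primal: x* = (0, 4).
  primal value c^T x* = 12.
Solving the dual: y* = (0, 0, 0, 0.75).
  dual value b^T y* = 12.
Strong duality: c^T x* = b^T y*. Confirmed.

12


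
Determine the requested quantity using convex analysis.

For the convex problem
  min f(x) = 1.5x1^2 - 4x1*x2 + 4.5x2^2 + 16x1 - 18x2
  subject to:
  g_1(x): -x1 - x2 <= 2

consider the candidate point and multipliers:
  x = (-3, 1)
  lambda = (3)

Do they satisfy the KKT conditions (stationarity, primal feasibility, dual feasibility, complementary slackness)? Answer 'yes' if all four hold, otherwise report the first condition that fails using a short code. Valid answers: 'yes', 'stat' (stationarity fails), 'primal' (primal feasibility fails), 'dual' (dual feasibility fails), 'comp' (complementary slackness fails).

Gradient of f: grad f(x) = Q x + c = (3, 3)
Constraint values g_i(x) = a_i^T x - b_i:
  g_1((-3, 1)) = 0
Stationarity residual: grad f(x) + sum_i lambda_i a_i = (0, 0)
  -> stationarity OK
Primal feasibility (all g_i <= 0): OK
Dual feasibility (all lambda_i >= 0): OK
Complementary slackness (lambda_i * g_i(x) = 0 for all i): OK

Verdict: yes, KKT holds.

yes


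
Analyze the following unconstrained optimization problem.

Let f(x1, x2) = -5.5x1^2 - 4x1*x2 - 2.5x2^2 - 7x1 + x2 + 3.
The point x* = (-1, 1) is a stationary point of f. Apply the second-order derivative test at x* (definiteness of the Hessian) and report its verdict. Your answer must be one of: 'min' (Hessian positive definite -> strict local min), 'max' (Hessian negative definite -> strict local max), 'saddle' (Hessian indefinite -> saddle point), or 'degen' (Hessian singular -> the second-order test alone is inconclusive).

Compute the Hessian H = grad^2 f:
  H = [[-11, -4], [-4, -5]]
Verify stationarity: grad f(x*) = H x* + g = (0, 0).
Eigenvalues of H: -13, -3.
Both eigenvalues < 0, so H is negative definite -> x* is a strict local max.

max


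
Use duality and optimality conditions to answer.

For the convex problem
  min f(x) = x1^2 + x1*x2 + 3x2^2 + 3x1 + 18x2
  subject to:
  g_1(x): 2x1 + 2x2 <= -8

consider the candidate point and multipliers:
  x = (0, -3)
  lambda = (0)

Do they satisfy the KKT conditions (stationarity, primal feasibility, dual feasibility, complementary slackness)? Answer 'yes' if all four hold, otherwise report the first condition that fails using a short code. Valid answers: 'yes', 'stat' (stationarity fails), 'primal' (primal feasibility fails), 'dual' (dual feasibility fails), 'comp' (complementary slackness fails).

Gradient of f: grad f(x) = Q x + c = (0, 0)
Constraint values g_i(x) = a_i^T x - b_i:
  g_1((0, -3)) = 2
Stationarity residual: grad f(x) + sum_i lambda_i a_i = (0, 0)
  -> stationarity OK
Primal feasibility (all g_i <= 0): FAILS
Dual feasibility (all lambda_i >= 0): OK
Complementary slackness (lambda_i * g_i(x) = 0 for all i): OK

Verdict: the first failing condition is primal_feasibility -> primal.

primal


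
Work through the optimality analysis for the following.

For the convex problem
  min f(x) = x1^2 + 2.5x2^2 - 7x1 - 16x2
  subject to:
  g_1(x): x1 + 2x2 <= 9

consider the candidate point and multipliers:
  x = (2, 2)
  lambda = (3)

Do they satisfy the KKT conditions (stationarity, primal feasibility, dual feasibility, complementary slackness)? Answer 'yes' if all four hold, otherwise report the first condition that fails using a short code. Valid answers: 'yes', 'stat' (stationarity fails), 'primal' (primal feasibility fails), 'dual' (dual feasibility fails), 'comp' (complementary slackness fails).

Gradient of f: grad f(x) = Q x + c = (-3, -6)
Constraint values g_i(x) = a_i^T x - b_i:
  g_1((2, 2)) = -3
Stationarity residual: grad f(x) + sum_i lambda_i a_i = (0, 0)
  -> stationarity OK
Primal feasibility (all g_i <= 0): OK
Dual feasibility (all lambda_i >= 0): OK
Complementary slackness (lambda_i * g_i(x) = 0 for all i): FAILS

Verdict: the first failing condition is complementary_slackness -> comp.

comp


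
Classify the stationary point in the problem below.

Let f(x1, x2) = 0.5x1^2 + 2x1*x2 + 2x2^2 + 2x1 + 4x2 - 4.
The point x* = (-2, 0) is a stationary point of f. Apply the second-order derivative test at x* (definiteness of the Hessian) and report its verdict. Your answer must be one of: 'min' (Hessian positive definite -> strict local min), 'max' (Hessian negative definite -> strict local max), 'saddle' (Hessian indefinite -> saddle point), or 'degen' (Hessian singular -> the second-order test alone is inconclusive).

Compute the Hessian H = grad^2 f:
  H = [[1, 2], [2, 4]]
Verify stationarity: grad f(x*) = H x* + g = (0, 0).
Eigenvalues of H: 0, 5.
H has a zero eigenvalue (singular; positive semidefinite but not definite), so H is neither positive definite, negative definite, nor indefinite. The second-order test alone is inconclusive -> degen.
(Indeed, f is constant along the null direction of H through x*, so x* is not a strict local extremum.)

degen


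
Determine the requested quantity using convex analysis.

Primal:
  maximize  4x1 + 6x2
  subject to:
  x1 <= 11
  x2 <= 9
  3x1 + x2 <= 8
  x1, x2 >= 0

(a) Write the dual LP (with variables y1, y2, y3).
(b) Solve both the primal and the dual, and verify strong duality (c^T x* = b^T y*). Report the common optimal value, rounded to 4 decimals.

The standard primal-dual pair for 'max c^T x s.t. A x <= b, x >= 0' is:
  Dual:  min b^T y  s.t.  A^T y >= c,  y >= 0.

So the dual LP is:
  minimize  11y1 + 9y2 + 8y3
  subject to:
    y1 + 3y3 >= 4
    y2 + y3 >= 6
    y1, y2, y3 >= 0

Solving the primal: x* = (0, 8).
  primal value c^T x* = 48.
Solving the dual: y* = (0, 0, 6).
  dual value b^T y* = 48.
Strong duality: c^T x* = b^T y*. Confirmed.

48


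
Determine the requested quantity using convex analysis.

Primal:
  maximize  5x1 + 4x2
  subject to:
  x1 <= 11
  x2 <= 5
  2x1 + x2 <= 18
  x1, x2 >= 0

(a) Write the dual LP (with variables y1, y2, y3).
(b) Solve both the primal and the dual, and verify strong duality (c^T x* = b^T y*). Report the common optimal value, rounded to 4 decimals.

The standard primal-dual pair for 'max c^T x s.t. A x <= b, x >= 0' is:
  Dual:  min b^T y  s.t.  A^T y >= c,  y >= 0.

So the dual LP is:
  minimize  11y1 + 5y2 + 18y3
  subject to:
    y1 + 2y3 >= 5
    y2 + y3 >= 4
    y1, y2, y3 >= 0

Solving the primal: x* = (6.5, 5).
  primal value c^T x* = 52.5.
Solving the dual: y* = (0, 1.5, 2.5).
  dual value b^T y* = 52.5.
Strong duality: c^T x* = b^T y*. Confirmed.

52.5


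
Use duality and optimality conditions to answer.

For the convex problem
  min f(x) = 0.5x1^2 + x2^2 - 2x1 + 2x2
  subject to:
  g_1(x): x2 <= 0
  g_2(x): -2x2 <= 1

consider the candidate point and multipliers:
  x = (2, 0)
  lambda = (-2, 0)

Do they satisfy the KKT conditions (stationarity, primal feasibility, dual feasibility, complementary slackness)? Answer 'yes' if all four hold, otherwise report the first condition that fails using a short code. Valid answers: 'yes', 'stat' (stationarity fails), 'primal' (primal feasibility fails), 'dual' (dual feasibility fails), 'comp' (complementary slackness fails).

Gradient of f: grad f(x) = Q x + c = (0, 2)
Constraint values g_i(x) = a_i^T x - b_i:
  g_1((2, 0)) = 0
  g_2((2, 0)) = -1
Stationarity residual: grad f(x) + sum_i lambda_i a_i = (0, 0)
  -> stationarity OK
Primal feasibility (all g_i <= 0): OK
Dual feasibility (all lambda_i >= 0): FAILS
Complementary slackness (lambda_i * g_i(x) = 0 for all i): OK

Verdict: the first failing condition is dual_feasibility -> dual.

dual


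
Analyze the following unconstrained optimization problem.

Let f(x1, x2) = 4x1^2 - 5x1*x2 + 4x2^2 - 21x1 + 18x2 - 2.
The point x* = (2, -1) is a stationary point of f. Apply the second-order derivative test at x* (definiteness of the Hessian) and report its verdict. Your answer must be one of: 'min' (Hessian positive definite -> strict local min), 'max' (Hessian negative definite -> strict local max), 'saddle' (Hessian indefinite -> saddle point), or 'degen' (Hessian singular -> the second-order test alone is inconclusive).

Compute the Hessian H = grad^2 f:
  H = [[8, -5], [-5, 8]]
Verify stationarity: grad f(x*) = H x* + g = (0, 0).
Eigenvalues of H: 3, 13.
Both eigenvalues > 0, so H is positive definite -> x* is a strict local min.

min


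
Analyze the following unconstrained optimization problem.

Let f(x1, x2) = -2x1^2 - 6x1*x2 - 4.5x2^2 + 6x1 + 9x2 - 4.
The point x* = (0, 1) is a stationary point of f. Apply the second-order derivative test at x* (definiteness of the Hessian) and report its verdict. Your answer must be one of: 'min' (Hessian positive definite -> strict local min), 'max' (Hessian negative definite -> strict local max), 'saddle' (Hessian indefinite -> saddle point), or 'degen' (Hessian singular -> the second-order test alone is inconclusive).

Compute the Hessian H = grad^2 f:
  H = [[-4, -6], [-6, -9]]
Verify stationarity: grad f(x*) = H x* + g = (0, 0).
Eigenvalues of H: -13, 0.
H has a zero eigenvalue (singular; negative semidefinite but not definite), so H is neither positive definite, negative definite, nor indefinite. The second-order test alone is inconclusive -> degen.
(Indeed, f is constant along the null direction of H through x*, so x* is not a strict local extremum.)

degen


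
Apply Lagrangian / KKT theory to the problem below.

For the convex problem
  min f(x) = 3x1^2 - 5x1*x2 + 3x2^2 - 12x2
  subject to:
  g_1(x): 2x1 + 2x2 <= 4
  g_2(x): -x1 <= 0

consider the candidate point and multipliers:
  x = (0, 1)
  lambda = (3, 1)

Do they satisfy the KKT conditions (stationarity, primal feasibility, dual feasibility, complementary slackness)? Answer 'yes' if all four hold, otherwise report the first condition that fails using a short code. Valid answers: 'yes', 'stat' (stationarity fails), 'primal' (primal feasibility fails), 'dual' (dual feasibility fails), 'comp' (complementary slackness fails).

Gradient of f: grad f(x) = Q x + c = (-5, -6)
Constraint values g_i(x) = a_i^T x - b_i:
  g_1((0, 1)) = -2
  g_2((0, 1)) = 0
Stationarity residual: grad f(x) + sum_i lambda_i a_i = (0, 0)
  -> stationarity OK
Primal feasibility (all g_i <= 0): OK
Dual feasibility (all lambda_i >= 0): OK
Complementary slackness (lambda_i * g_i(x) = 0 for all i): FAILS

Verdict: the first failing condition is complementary_slackness -> comp.

comp


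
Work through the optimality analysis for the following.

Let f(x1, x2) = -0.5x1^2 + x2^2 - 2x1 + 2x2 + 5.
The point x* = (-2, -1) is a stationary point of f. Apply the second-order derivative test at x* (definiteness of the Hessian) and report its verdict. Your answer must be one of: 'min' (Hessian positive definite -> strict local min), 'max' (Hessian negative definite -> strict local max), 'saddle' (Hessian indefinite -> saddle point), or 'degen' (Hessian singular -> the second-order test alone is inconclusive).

Compute the Hessian H = grad^2 f:
  H = [[-1, 0], [0, 2]]
Verify stationarity: grad f(x*) = H x* + g = (0, 0).
Eigenvalues of H: -1, 2.
Eigenvalues have mixed signs, so H is indefinite -> x* is a saddle point.

saddle


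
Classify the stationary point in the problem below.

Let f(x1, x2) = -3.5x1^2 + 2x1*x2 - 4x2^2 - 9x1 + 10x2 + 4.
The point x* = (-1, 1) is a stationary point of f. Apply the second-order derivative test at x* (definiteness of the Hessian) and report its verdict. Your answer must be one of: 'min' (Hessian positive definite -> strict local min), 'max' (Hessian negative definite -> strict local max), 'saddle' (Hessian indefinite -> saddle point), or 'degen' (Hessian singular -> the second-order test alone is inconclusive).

Compute the Hessian H = grad^2 f:
  H = [[-7, 2], [2, -8]]
Verify stationarity: grad f(x*) = H x* + g = (0, 0).
Eigenvalues of H: -9.5616, -5.4384.
Both eigenvalues < 0, so H is negative definite -> x* is a strict local max.

max


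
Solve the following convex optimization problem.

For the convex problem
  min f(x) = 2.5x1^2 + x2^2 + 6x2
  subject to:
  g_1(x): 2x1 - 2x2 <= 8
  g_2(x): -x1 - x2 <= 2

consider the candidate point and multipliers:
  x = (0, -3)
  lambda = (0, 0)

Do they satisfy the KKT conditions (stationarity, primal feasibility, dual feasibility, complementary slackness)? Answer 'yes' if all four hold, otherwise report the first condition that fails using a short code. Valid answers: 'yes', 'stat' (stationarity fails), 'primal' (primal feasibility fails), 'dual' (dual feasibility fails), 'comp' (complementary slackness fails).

Gradient of f: grad f(x) = Q x + c = (0, 0)
Constraint values g_i(x) = a_i^T x - b_i:
  g_1((0, -3)) = -2
  g_2((0, -3)) = 1
Stationarity residual: grad f(x) + sum_i lambda_i a_i = (0, 0)
  -> stationarity OK
Primal feasibility (all g_i <= 0): FAILS
Dual feasibility (all lambda_i >= 0): OK
Complementary slackness (lambda_i * g_i(x) = 0 for all i): OK

Verdict: the first failing condition is primal_feasibility -> primal.

primal


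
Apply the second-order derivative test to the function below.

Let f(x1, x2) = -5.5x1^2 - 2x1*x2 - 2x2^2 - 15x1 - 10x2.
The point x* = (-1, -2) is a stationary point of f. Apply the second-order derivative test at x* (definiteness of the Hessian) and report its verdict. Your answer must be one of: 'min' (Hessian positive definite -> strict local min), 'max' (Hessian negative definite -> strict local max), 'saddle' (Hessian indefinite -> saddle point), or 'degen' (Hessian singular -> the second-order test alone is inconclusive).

Compute the Hessian H = grad^2 f:
  H = [[-11, -2], [-2, -4]]
Verify stationarity: grad f(x*) = H x* + g = (0, 0).
Eigenvalues of H: -11.5311, -3.4689.
Both eigenvalues < 0, so H is negative definite -> x* is a strict local max.

max


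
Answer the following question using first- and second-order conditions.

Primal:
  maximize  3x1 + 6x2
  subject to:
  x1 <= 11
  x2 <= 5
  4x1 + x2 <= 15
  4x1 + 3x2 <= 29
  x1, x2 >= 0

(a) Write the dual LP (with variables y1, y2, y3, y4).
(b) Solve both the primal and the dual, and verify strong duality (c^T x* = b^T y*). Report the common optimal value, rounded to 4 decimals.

The standard primal-dual pair for 'max c^T x s.t. A x <= b, x >= 0' is:
  Dual:  min b^T y  s.t.  A^T y >= c,  y >= 0.

So the dual LP is:
  minimize  11y1 + 5y2 + 15y3 + 29y4
  subject to:
    y1 + 4y3 + 4y4 >= 3
    y2 + y3 + 3y4 >= 6
    y1, y2, y3, y4 >= 0

Solving the primal: x* = (2.5, 5).
  primal value c^T x* = 37.5.
Solving the dual: y* = (0, 5.25, 0.75, 0).
  dual value b^T y* = 37.5.
Strong duality: c^T x* = b^T y*. Confirmed.

37.5
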